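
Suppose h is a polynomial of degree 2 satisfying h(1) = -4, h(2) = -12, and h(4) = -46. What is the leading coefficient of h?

-3

Write h(x) = ax^2 + bx + c. Substituting each data point gives a linear system:
  a + b + c = -4
  4a + 2b + c = -12
  16a + 4b + c = -46
Solving the system yields a = -3, b = 1, c = -2.
So h(x) = -3x^2 + x - 2.
The leading coefficient is -3.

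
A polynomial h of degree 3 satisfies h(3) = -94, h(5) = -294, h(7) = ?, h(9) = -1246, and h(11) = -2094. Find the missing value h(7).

-662

The 4 known points determine the degree-3 polynomial uniquely.
Write h(n) = an^3 + bn^2 + cn + d. Substituting each data point gives a linear system:
  27a + 9b + 3c + d = -94
  125a + 25b + 5c + d = -294
  729a + 81b + 9c + d = -1246
  1331a + 121b + 11c + d = -2094
Solving the system yields a = -1, b = -6, c = -3, d = -4.
So h(n) = -n^3 - 6n^2 - 3n - 4.
Then h(7) = -662.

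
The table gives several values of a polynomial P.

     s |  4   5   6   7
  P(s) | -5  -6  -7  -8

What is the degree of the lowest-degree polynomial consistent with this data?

Forward differences of the values at s = 4, 5, 6, 7:
  P  : -5  -6  -7  -8
  Δ  : -1  -1  -1
  Δ^2: 0  0
  Δ^3: 0
The first differences are constant (-1) and nonzero, while all higher differences vanish, so the minimal degree is 1.

1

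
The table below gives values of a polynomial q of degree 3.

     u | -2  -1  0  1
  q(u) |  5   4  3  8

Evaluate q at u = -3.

Forward differences of the values at u = -2, -1, 0, 1:
  q  : 5  4  3  8
  Δ  : -1  -1  5
  Δ^2: 0  6
  Δ^3: 6
The third differences are constant, confirming degree 3.
Interpolating (Newton forward form) and evaluating at u = -3 gives q(-3) = 0.

0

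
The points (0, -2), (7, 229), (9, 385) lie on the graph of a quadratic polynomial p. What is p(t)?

p(t) = 5t^2 - 2t - 2

Write p(t) = at^2 + bt + c. Substituting each data point gives a linear system:
  c = -2
  49a + 7b + c = 229
  81a + 9b + c = 385
Solving the system yields a = 5, b = -2, c = -2.
So p(t) = 5t² - 2t - 2.
Check: p(7) = 229. ✓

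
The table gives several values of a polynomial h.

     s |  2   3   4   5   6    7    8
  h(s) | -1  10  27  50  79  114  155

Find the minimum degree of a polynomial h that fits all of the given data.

Forward differences of the values at s = 2, 3, 4, 5, 6, 7, 8:
  h  : -1  10  27  50  79  114  155
  Δ  : 11  17  23  29  35  41
  Δ^2: 6  6  6  6  6
  Δ^3: 0  0  0  0
  Δ^4: 0  0  0
  Δ^5: 0  0
  Δ^6: 0
The second differences are constant (6) and nonzero, while all higher differences vanish, so the minimal degree is 2.

2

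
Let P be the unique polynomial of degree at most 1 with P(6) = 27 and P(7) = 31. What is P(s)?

Write P(s) = as + b. Substituting each data point gives a linear system:
  6a + b = 27
  7a + b = 31
Solving the system yields a = 4, b = 3.
So P(s) = 4s + 3.
Check: P(7) = 31. ✓

P(s) = 4s + 3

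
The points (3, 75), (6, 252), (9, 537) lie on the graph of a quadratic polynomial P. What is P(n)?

P(n) = 6n^2 + 5n + 6

Write P(n) = an^2 + bn + c. Substituting each data point gives a linear system:
  9a + 3b + c = 75
  36a + 6b + c = 252
  81a + 9b + c = 537
Solving the system yields a = 6, b = 5, c = 6.
So P(n) = 6n^2 + 5n + 6.
Check: P(9) = 537. ✓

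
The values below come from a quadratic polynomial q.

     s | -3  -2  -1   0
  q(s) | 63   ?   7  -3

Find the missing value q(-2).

On equispaced nodes a degree-2 polynomial has vanishing third forward difference, so
  - q(-3) + 3·q(-2) - 3·q(-1) + q(0) = 0.
Substituting the known values and solving for q(-2):
  3·q(-2) = 87
  q(-2) = 29.

29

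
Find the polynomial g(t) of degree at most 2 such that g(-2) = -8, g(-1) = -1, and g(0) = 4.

Using the Lagrange interpolation formula with nodes -2, -1, 0:
  L_0(t) = (t + 1)t / 2
  L_1(t) = (t + 2)t / -1
  L_2(t) = (t + 2)(t + 1) / 2
Then g(t) = -8·L_0(t) - 1·L_1(t) + 4·L_2(t).
Expanding and collecting terms gives g(t) = -t^2 + 4t + 4.
Check: g(-1) = -1. ✓

g(t) = -t^2 + 4t + 4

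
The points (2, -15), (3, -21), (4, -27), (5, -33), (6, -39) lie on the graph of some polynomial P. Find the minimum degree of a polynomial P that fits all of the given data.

1

Forward differences of the values at u = 2, 3, 4, 5, 6:
  P  : -15  -21  -27  -33  -39
  Δ  : -6  -6  -6  -6
  Δ^2: 0  0  0
  Δ^3: 0  0
  Δ^4: 0
The first differences are constant (-6) and nonzero, while all higher differences vanish, so the minimal degree is 1.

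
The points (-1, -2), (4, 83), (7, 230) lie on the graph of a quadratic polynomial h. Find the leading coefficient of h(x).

4

Write h(x) = ax^2 + bx + c. Substituting each data point gives a linear system:
  a - b + c = -2
  16a + 4b + c = 83
  49a + 7b + c = 230
Solving the system yields a = 4, b = 5, c = -1.
So h(x) = 4x^2 + 5x - 1.
The leading coefficient is 4.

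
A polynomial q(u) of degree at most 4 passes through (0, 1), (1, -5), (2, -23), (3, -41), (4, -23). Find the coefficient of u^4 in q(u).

1

Write q(u) = au^4 + bu^3 + cu^2 + du + e. Substituting each data point gives a linear system:
  e = 1
  a + b + c + d + e = -5
  16a + 8b + 4c + 2d + e = -23
  81a + 27b + 9c + 3d + e = -41
  256a + 64b + 16c + 4d + e = -23
Solving the system yields a = 1, b = -4, c = -1, d = -2, e = 1.
So q(u) = u^4 - 4u^3 - u^2 - 2u + 1.
The leading coefficient is 1.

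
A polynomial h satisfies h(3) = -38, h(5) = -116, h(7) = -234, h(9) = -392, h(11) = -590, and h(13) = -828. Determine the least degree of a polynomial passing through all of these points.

Forward differences of the values at s = 3, 5, 7, 9, 11, 13:
  h  : -38  -116  -234  -392  -590  -828
  Δ  : -78  -118  -158  -198  -238
  Δ^2: -40  -40  -40  -40
  Δ^3: 0  0  0
  Δ^4: 0  0
  Δ^5: 0
The second differences are constant (-40) and nonzero, while all higher differences vanish, so the minimal degree is 2.

2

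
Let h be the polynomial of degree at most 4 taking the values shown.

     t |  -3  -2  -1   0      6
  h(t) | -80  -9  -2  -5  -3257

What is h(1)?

Write h(t) = at^4 + bt^3 + ct^2 + dt + e. Substituting each data point gives a linear system:
  81a - 27b + 9c - 3d + e = -80
  16a - 8b + 4c - 2d + e = -9
  a - b + c - d + e = -2
  e = -5
  1296a + 216b + 36c + 6d + e = -3257
Solving the system yields a = -2, b = -3, c = 0, d = -2, e = -5.
So h(t) = -2t⁴ - 3t³ - 2t - 5.
Then h(1) = -12.

-12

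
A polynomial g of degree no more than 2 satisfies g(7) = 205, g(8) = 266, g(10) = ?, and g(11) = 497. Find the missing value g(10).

The 3 known points determine the degree-2 polynomial uniquely.
Write g(x) = ax^2 + bx + c. Substituting each data point gives a linear system:
  49a + 7b + c = 205
  64a + 8b + c = 266
  121a + 11b + c = 497
Solving the system yields a = 4, b = 1, c = 2.
So g(x) = 4x² + x + 2.
Then g(10) = 412.

412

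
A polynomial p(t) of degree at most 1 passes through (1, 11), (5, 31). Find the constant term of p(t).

6

Write p(t) = at + b. Substituting each data point gives a linear system:
  a + b = 11
  5a + b = 31
Solving the system yields a = 5, b = 6.
So p(t) = 5t + 6.
The constant term is 6.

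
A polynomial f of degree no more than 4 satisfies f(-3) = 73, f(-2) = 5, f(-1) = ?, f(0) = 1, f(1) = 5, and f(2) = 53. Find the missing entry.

-1

The 5 known points determine the degree-4 polynomial uniquely.
Write f(s) = as^4 + bs^3 + cs^2 + ds + e. Substituting each data point gives a linear system:
  81a - 27b + 9c - 3d + e = 73
  16a - 8b + 4c - 2d + e = 5
  e = 1
  a + b + c + d + e = 5
  16a + 8b + 4c + 2d + e = 53
Solving the system yields a = 2, b = 3, c = -1, d = 0, e = 1.
So f(s) = 2s⁴ + 3s³ - s² + 1.
Then f(-1) = -1.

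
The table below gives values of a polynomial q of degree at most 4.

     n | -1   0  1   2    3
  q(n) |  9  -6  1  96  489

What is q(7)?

14281

Forward differences of the values at n = -1, 0, 1, 2, 3:
  q  : 9  -6  1  96  489
  Δ  : -15  7  95  393
  Δ^2: 22  88  298
  Δ^3: 66  210
  Δ^4: 144
The fourth differences are constant, confirming degree 4.
Interpolating (Newton forward form) and evaluating at n = 7 gives q(7) = 14281.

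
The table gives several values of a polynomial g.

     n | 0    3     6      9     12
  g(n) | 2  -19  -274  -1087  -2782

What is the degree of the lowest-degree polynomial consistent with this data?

3

Forward differences of the values at n = 0, 3, 6, 9, 12:
  g  : 2  -19  -274  -1087  -2782
  Δ  : -21  -255  -813  -1695
  Δ^2: -234  -558  -882
  Δ^3: -324  -324
  Δ^4: 0
The third differences are constant (-324) and nonzero, while all higher differences vanish, so the minimal degree is 3.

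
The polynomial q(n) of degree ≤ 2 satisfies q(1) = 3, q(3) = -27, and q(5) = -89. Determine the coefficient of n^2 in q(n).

Write q(n) = an^2 + bn + c. Substituting each data point gives a linear system:
  a + b + c = 3
  9a + 3b + c = -27
  25a + 5b + c = -89
Solving the system yields a = -4, b = 1, c = 6.
So q(n) = -4n^2 + n + 6.
The leading coefficient is -4.

-4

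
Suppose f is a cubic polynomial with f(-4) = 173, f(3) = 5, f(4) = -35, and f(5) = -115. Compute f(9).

Using the Lagrange interpolation formula with nodes -4, 3, 4, 5:
  L_0(n) = (n - 3)(n - 4)(n - 5) / -504
  L_1(n) = (n + 4)(n - 4)(n - 5) / 14
  L_2(n) = (n + 4)(n - 3)(n - 5) / -8
  L_3(n) = (n + 4)(n - 3)(n - 4) / 18
Then f(n) = 173·L_0(n) + 5·L_1(n) - 35·L_2(n) - 115·L_3(n).
Expanding and collecting terms gives f(n) = -2n^3 + 4n^2 + 6n + 5.
Evaluating at n = 9: f(9) = -1075.

-1075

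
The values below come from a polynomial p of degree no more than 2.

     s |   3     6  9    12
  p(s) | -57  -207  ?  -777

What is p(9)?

-447

On equispaced nodes a degree-2 polynomial has vanishing third forward difference, so
  - p(3) + 3·p(6) - 3·p(9) + p(12) = 0.
Substituting the known values and solving for p(9):
  -3·p(9) = 1341
  p(9) = -447.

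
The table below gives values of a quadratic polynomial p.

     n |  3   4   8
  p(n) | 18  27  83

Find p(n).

Using the Lagrange interpolation formula with nodes 3, 4, 8:
  L_0(n) = (n - 4)(n - 8) / 5
  L_1(n) = (n - 3)(n - 8) / -4
  L_2(n) = (n - 3)(n - 4) / 20
Then p(n) = 18·L_0(n) + 27·L_1(n) + 83·L_2(n).
Expanding and collecting terms gives p(n) = n^2 + 2n + 3.
Check: p(3) = 18. ✓

p(n) = n^2 + 2n + 3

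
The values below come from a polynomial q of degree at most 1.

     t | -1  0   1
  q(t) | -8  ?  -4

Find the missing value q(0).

The 2 known points determine the degree-1 polynomial uniquely.
Write q(t) = at + b. Substituting each data point gives a linear system:
  -a + b = -8
  a + b = -4
Solving the system yields a = 2, b = -6.
So q(t) = 2t - 6.
Then q(0) = -6.

-6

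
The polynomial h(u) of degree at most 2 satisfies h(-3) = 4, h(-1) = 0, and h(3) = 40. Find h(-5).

24

Write h(u) = au^2 + bu + c. Substituting each data point gives a linear system:
  9a - 3b + c = 4
  a - b + c = 0
  9a + 3b + c = 40
Solving the system yields a = 2, b = 6, c = 4.
So h(u) = 2u^2 + 6u + 4.
Then h(-5) = 24.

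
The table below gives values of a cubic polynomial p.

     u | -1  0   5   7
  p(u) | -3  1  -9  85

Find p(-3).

Using the Lagrange interpolation formula with nodes -1, 0, 5, 7:
  L_0(u) = u(u - 5)(u - 7) / -48
  L_1(u) = (u + 1)(u - 5)(u - 7) / 35
  L_2(u) = (u + 1)u(u - 7) / -60
  L_3(u) = (u + 1)u(u - 5) / 112
Then p(u) = -3·L_0(u) + 1·L_1(u) - 9·L_2(u) + 85·L_3(u).
Expanding and collecting terms gives p(u) = u³ - 5u² - 2u + 1.
Evaluating at u = -3: p(-3) = -65.

-65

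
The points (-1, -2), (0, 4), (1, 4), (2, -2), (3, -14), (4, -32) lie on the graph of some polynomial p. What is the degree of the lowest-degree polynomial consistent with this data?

Forward differences of the values at u = -1, 0, 1, 2, 3, 4:
  p  : -2  4  4  -2  -14  -32
  Δ  : 6  0  -6  -12  -18
  Δ^2: -6  -6  -6  -6
  Δ^3: 0  0  0
  Δ^4: 0  0
  Δ^5: 0
The second differences are constant (-6) and nonzero, while all higher differences vanish, so the minimal degree is 2.

2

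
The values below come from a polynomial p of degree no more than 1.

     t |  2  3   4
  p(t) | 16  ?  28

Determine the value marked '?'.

On equispaced nodes a degree-1 polynomial has vanishing second forward difference, so
  p(2) - 2·p(3) + p(4) = 0.
Substituting the known values and solving for p(3):
  -2·p(3) = -44
  p(3) = 22.

22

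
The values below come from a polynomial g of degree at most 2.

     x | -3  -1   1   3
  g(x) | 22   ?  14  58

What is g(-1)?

2

On equispaced nodes a degree-2 polynomial has vanishing third forward difference, so
  - g(-3) + 3·g(-1) - 3·g(1) + g(3) = 0.
Substituting the known values and solving for g(-1):
  3·g(-1) = 6
  g(-1) = 2.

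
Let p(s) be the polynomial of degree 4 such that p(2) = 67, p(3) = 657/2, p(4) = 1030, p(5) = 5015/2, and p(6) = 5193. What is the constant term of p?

0

Write p(s) = as^4 + bs^3 + cs^2 + ds + e. Substituting each data point gives a linear system:
  16a + 8b + 4c + 2d + e = 67
  81a + 27b + 9c + 3d + e = 657/2
  256a + 64b + 16c + 4d + e = 1030
  625a + 125b + 25c + 5d + e = 5015/2
  1296a + 216b + 36c + 6d + e = 5193
Solving the system yields a = 4, b = 0, c = 0, d = 3/2, e = 0.
So p(s) = 4s^4 + (3/2)s.
The constant term is 0.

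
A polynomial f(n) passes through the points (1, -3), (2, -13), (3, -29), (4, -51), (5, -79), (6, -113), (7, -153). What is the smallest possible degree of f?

Forward differences of the values at n = 1, 2, 3, 4, 5, 6, 7:
  f  : -3  -13  -29  -51  -79  -113  -153
  Δ  : -10  -16  -22  -28  -34  -40
  Δ^2: -6  -6  -6  -6  -6
  Δ^3: 0  0  0  0
  Δ^4: 0  0  0
  Δ^5: 0  0
  Δ^6: 0
The second differences are constant (-6) and nonzero, while all higher differences vanish, so the minimal degree is 2.

2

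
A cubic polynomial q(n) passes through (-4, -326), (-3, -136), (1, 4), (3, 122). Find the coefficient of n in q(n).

-2

Write q(n) = an^3 + bn^2 + cn + d. Substituting each data point gives a linear system:
  -64a + 16b - 4c + d = -326
  -27a + 9b - 3c + d = -136
  a + b + c + d = 4
  27a + 9b + 3c + d = 122
Solving the system yields a = 5, b = -1, c = -2, d = 2.
So q(n) = 5n^3 - n^2 - 2n + 2.
The coefficient of n is -2.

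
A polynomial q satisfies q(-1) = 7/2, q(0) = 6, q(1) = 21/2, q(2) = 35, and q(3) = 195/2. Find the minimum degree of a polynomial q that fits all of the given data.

Forward differences of the values at u = -1, 0, 1, 2, 3:
  q  : 7/2  6  21/2  35  195/2
  Δ  : 5/2  9/2  49/2  125/2
  Δ^2: 2  20  38
  Δ^3: 18  18
  Δ^4: 0
The third differences are constant (18) and nonzero, while all higher differences vanish, so the minimal degree is 3.

3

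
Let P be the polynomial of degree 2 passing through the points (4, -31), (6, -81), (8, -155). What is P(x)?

Using the Lagrange interpolation formula with nodes 4, 6, 8:
  L_0(x) = (x - 6)(x - 8) / 8
  L_1(x) = (x - 4)(x - 8) / -4
  L_2(x) = (x - 4)(x - 6) / 8
Then P(x) = -31·L_0(x) - 81·L_1(x) - 155·L_2(x).
Expanding and collecting terms gives P(x) = -3x^2 + 5x - 3.
Check: P(6) = -81. ✓

P(x) = -3x^2 + 5x - 3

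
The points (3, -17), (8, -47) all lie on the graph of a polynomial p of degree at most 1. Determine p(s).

Using the Lagrange interpolation formula with nodes 3, 8:
  L_0(s) = (s - 8) / -5
  L_1(s) = (s - 3) / 5
Then p(s) = -17·L_0(s) - 47·L_1(s).
Expanding and collecting terms gives p(s) = -6s + 1.
Check: p(3) = -17. ✓

p(s) = -6s + 1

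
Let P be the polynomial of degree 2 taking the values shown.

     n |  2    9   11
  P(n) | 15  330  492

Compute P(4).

65

Using the Lagrange interpolation formula with nodes 2, 9, 11:
  L_0(n) = (n - 9)(n - 11) / 63
  L_1(n) = (n - 2)(n - 11) / -14
  L_2(n) = (n - 2)(n - 9) / 18
Then P(n) = 15·L_0(n) + 330·L_1(n) + 492·L_2(n).
Expanding and collecting terms gives P(n) = 4n^2 + n - 3.
Evaluating at n = 4: P(4) = 65.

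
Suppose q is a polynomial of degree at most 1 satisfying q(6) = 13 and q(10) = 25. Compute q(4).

7

Write q(s) = as + b. Substituting each data point gives a linear system:
  6a + b = 13
  10a + b = 25
Solving the system yields a = 3, b = -5.
So q(s) = 3s - 5.
Then q(4) = 7.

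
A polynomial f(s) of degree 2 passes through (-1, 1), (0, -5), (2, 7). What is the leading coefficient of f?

4

Write f(s) = as^2 + bs + c. Substituting each data point gives a linear system:
  a - b + c = 1
  c = -5
  4a + 2b + c = 7
Solving the system yields a = 4, b = -2, c = -5.
So f(s) = 4s^2 - 2s - 5.
The leading coefficient is 4.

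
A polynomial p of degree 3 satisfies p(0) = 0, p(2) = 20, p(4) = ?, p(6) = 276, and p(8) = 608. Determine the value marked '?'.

The 4 known points determine the degree-3 polynomial uniquely.
Write p(u) = au^3 + bu^2 + cu + d. Substituting each data point gives a linear system:
  d = 0
  8a + 4b + 2c + d = 20
  216a + 36b + 6c + d = 276
  512a + 64b + 8c + d = 608
Solving the system yields a = 1, b = 1, c = 4, d = 0.
So p(u) = u^3 + u^2 + 4u.
Then p(4) = 96.

96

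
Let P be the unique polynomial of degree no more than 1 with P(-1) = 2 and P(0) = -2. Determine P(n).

P(n) = -4n - 2

Write P(n) = an + b. Substituting each data point gives a linear system:
  -a + b = 2
  b = -2
Solving the system yields a = -4, b = -2.
So P(n) = -4n - 2.
Check: P(0) = -2. ✓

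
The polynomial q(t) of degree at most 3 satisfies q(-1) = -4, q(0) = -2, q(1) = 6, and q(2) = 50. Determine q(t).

Write q(t) = at^3 + bt^2 + ct + d. Substituting each data point gives a linear system:
  -a + b - c + d = -4
  d = -2
  a + b + c + d = 6
  8a + 4b + 2c + d = 50
Solving the system yields a = 5, b = 3, c = 0, d = -2.
So q(t) = 5t³ + 3t² - 2.
Check: q(2) = 50. ✓

q(t) = 5t^3 + 3t^2 - 2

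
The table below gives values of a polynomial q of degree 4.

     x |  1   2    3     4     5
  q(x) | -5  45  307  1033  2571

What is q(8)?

16977

Using the Lagrange interpolation formula with nodes 1, 2, 3, 4, 5:
  L_0(x) = (x - 2)(x - 3)(x - 4)(x - 5) / 24
  L_1(x) = (x - 1)(x - 3)(x - 4)(x - 5) / -6
  L_2(x) = (x - 1)(x - 2)(x - 4)(x - 5) / 4
  L_3(x) = (x - 1)(x - 2)(x - 3)(x - 5) / -6
  L_4(x) = (x - 1)(x - 2)(x - 3)(x - 4) / 24
Then q(x) = -5·L_0(x) + 45·L_1(x) + 307·L_2(x) + 1033·L_3(x) + 2571·L_4(x).
Expanding and collecting terms gives q(x) = 4x^4 + 2x^3 - 6x^2 - 6x + 1.
Evaluating at x = 8: q(8) = 16977.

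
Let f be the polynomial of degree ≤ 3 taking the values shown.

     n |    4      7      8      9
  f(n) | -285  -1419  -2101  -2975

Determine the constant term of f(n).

Write f(n) = an^3 + bn^2 + cn + d. Substituting each data point gives a linear system:
  64a + 16b + 4c + d = -285
  343a + 49b + 7c + d = -1419
  512a + 64b + 8c + d = -2101
  729a + 81b + 9c + d = -2975
Solving the system yields a = -4, b = 0, c = -6, d = -5.
So f(n) = -4n³ - 6n - 5.
The constant term is -5.

-5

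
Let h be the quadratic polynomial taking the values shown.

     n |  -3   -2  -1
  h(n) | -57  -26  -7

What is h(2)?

-22

Using the Lagrange interpolation formula with nodes -3, -2, -1:
  L_0(n) = (n + 2)(n + 1) / 2
  L_1(n) = (n + 3)(n + 1) / -1
  L_2(n) = (n + 3)(n + 2) / 2
Then h(n) = -57·L_0(n) - 26·L_1(n) - 7·L_2(n).
Expanding and collecting terms gives h(n) = -6n^2 + n.
Evaluating at n = 2: h(2) = -22.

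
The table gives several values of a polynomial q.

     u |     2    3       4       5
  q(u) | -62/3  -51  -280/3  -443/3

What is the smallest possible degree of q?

Forward differences of the values at u = 2, 3, 4, 5:
  q  : -62/3  -51  -280/3  -443/3
  Δ  : -91/3  -127/3  -163/3
  Δ^2: -12  -12
  Δ^3: 0
The second differences are constant (-12) and nonzero, while all higher differences vanish, so the minimal degree is 2.

2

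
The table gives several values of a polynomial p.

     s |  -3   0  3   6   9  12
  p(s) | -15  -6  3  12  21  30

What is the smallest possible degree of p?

Forward differences of the values at s = -3, 0, 3, 6, 9, 12:
  p  : -15  -6  3  12  21  30
  Δ  : 9  9  9  9  9
  Δ^2: 0  0  0  0
  Δ^3: 0  0  0
  Δ^4: 0  0
  Δ^5: 0
The first differences are constant (9) and nonzero, while all higher differences vanish, so the minimal degree is 1.

1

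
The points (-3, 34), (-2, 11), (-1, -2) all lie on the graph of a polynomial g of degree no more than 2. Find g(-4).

67

Forward differences of the values at s = -3, -2, -1:
  g  : 34  11  -2
  Δ  : -23  -13
  Δ^2: 10
The second differences are constant, confirming degree 2.
Interpolating (Newton forward form) and evaluating at s = -4 gives g(-4) = 67.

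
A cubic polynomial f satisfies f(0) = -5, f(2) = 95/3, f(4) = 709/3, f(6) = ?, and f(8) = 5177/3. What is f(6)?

The 4 known points determine the degree-3 polynomial uniquely.
Write f(t) = at^3 + bt^2 + ct + d. Substituting each data point gives a linear system:
  d = -5
  8a + 4b + 2c + d = 95/3
  64a + 16b + 4c + d = 709/3
  512a + 64b + 8c + d = 5177/3
Solving the system yields a = 3, b = 3, c = 1/3, d = -5.
So f(t) = 3t^3 + 3t^2 + (1/3)t - 5.
Then f(6) = 753.

753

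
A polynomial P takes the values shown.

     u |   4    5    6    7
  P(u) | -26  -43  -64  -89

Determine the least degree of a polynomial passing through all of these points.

2

Forward differences of the values at u = 4, 5, 6, 7:
  P  : -26  -43  -64  -89
  Δ  : -17  -21  -25
  Δ^2: -4  -4
  Δ^3: 0
The second differences are constant (-4) and nonzero, while all higher differences vanish, so the minimal degree is 2.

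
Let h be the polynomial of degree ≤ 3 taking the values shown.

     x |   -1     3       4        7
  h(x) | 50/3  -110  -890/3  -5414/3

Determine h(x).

Using the Lagrange interpolation formula with nodes -1, 3, 4, 7:
  L_0(x) = (x - 3)(x - 4)(x - 7) / -160
  L_1(x) = (x + 1)(x - 4)(x - 7) / 16
  L_2(x) = (x + 1)(x - 3)(x - 7) / -15
  L_3(x) = (x + 1)(x - 3)(x - 4) / 96
Then h(x) = 50/3·L_0(x) - 110·L_1(x) - 890/3·L_2(x) - 5414/3·L_3(x).
Expanding and collecting terms gives h(x) = -6x^3 + 5x^2 + (1/3)x + 6.
Check: h(3) = -110. ✓

h(x) = -6x^3 + 5x^2 + (1/3)x + 6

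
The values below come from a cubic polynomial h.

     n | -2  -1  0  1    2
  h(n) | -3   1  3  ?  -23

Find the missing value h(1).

On equispaced nodes a degree-3 polynomial has vanishing fourth forward difference, so
  h(-2) - 4·h(-1) + 6·h(0) - 4·h(1) + h(2) = 0.
Substituting the known values and solving for h(1):
  -4·h(1) = 12
  h(1) = -3.

-3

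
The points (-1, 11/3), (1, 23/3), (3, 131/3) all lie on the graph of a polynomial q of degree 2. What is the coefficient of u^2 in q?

4

Write q(u) = au^2 + bu + c. Substituting each data point gives a linear system:
  a - b + c = 11/3
  a + b + c = 23/3
  9a + 3b + c = 131/3
Solving the system yields a = 4, b = 2, c = 5/3.
So q(u) = 4u² + 2u + 5/3.
The leading coefficient is 4.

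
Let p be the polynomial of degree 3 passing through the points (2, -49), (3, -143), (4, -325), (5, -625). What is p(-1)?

Using the Lagrange interpolation formula with nodes 2, 3, 4, 5:
  L_0(u) = (u - 3)(u - 4)(u - 5) / -6
  L_1(u) = (u - 2)(u - 4)(u - 5) / 2
  L_2(u) = (u - 2)(u - 3)(u - 5) / -2
  L_3(u) = (u - 2)(u - 3)(u - 4) / 6
Then p(u) = -49·L_0(u) - 143·L_1(u) - 325·L_2(u) - 625·L_3(u).
Expanding and collecting terms gives p(u) = -5u^3 + u^2 - 4u - 5.
Evaluating at u = -1: p(-1) = 5.

5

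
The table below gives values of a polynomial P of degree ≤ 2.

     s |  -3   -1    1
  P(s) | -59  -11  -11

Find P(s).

P(s) = -6s^2 - 5

Write P(s) = as^2 + bs + c. Substituting each data point gives a linear system:
  9a - 3b + c = -59
  a - b + c = -11
  a + b + c = -11
Solving the system yields a = -6, b = 0, c = -5.
So P(s) = -6s² - 5.
Check: P(-3) = -59. ✓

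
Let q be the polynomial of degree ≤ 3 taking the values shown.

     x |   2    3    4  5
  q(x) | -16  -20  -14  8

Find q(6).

Write q(x) = ax^3 + bx^2 + cx + d. Substituting each data point gives a linear system:
  8a + 4b + 2c + d = -16
  27a + 9b + 3c + d = -20
  64a + 16b + 4c + d = -14
  125a + 25b + 5c + d = 8
Solving the system yields a = 1, b = -4, c = -3, d = -2.
So q(x) = x³ - 4x² - 3x - 2.
Then q(6) = 52.

52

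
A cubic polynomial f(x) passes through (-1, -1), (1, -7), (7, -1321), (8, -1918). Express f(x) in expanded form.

f(x) = -3x^3 - 6x^2 + 2

Write f(x) = ax^3 + bx^2 + cx + d. Substituting each data point gives a linear system:
  -a + b - c + d = -1
  a + b + c + d = -7
  343a + 49b + 7c + d = -1321
  512a + 64b + 8c + d = -1918
Solving the system yields a = -3, b = -6, c = 0, d = 2.
So f(x) = -3x^3 - 6x^2 + 2.
Check: f(8) = -1918. ✓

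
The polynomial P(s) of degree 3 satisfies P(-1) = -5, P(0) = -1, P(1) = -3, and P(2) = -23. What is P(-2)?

Write P(s) = as^3 + bs^2 + cs + d. Substituting each data point gives a linear system:
  -a + b - c + d = -5
  d = -1
  a + b + c + d = -3
  8a + 4b + 2c + d = -23
Solving the system yields a = -2, b = -3, c = 3, d = -1.
So P(s) = -2s^3 - 3s^2 + 3s - 1.
Then P(-2) = -3.

-3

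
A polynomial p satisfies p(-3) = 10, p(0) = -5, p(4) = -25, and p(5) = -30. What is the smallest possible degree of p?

1

Divided differences on the nodes -3, 0, 4, 5:
  order 0: 10  -5  -25  -30
  order 1: -5  -5  -5
  order 2: 0  0
  order 3: 0
The order-1 divided differences are all -5 (nonzero) and every higher order vanishes, so the data lies on a polynomial of degree exactly 1.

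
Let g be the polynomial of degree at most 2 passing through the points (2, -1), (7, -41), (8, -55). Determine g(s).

Write g(s) = as^2 + bs + c. Substituting each data point gives a linear system:
  4a + 2b + c = -1
  49a + 7b + c = -41
  64a + 8b + c = -55
Solving the system yields a = -1, b = 1, c = 1.
So g(s) = -s^2 + s + 1.
Check: g(7) = -41. ✓

g(s) = -s^2 + s + 1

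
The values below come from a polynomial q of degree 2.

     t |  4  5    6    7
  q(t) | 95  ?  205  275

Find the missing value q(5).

On equispaced nodes a degree-2 polynomial has vanishing third forward difference, so
  - q(4) + 3·q(5) - 3·q(6) + q(7) = 0.
Substituting the known values and solving for q(5):
  3·q(5) = 435
  q(5) = 145.

145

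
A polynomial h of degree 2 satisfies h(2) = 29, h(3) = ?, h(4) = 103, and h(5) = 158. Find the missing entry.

The 3 known points determine the degree-2 polynomial uniquely.
Write h(u) = au^2 + bu + c. Substituting each data point gives a linear system:
  4a + 2b + c = 29
  16a + 4b + c = 103
  25a + 5b + c = 158
Solving the system yields a = 6, b = 1, c = 3.
So h(u) = 6u² + u + 3.
Then h(3) = 60.

60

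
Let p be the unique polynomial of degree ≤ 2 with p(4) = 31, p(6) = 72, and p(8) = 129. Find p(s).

p(s) = 2s^2 + (1/2)s - 3

Write p(s) = as^2 + bs + c. Substituting each data point gives a linear system:
  16a + 4b + c = 31
  36a + 6b + c = 72
  64a + 8b + c = 129
Solving the system yields a = 2, b = 1/2, c = -3.
So p(s) = 2s² + (1/2)s - 3.
Check: p(4) = 31. ✓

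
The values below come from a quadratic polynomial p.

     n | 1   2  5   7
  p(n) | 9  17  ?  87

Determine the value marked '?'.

53

The 3 known points determine the degree-2 polynomial uniquely.
Write p(n) = an^2 + bn + c. Substituting each data point gives a linear system:
  a + b + c = 9
  4a + 2b + c = 17
  49a + 7b + c = 87
Solving the system yields a = 1, b = 5, c = 3.
So p(n) = n^2 + 5n + 3.
Then p(5) = 53.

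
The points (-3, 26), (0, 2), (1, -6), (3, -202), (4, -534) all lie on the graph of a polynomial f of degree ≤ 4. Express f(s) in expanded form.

Write f(s) = as^4 + bs^3 + cs^2 + ds + e. Substituting each data point gives a linear system:
  81a - 27b + 9c - 3d + e = 26
  e = 2
  a + b + c + d + e = -6
  81a + 27b + 9c + 3d + e = -202
  256a + 64b + 16c + 4d + e = -534
Solving the system yields a = -1, b = -4, c = -1, d = -2, e = 2.
So f(s) = -s^4 - 4s^3 - s^2 - 2s + 2.
Check: f(4) = -534. ✓

f(s) = -s^4 - 4s^3 - s^2 - 2s + 2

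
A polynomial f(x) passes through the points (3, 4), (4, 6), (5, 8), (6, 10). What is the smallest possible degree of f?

Forward differences of the values at x = 3, 4, 5, 6:
  f  : 4  6  8  10
  Δ  : 2  2  2
  Δ^2: 0  0
  Δ^3: 0
The first differences are constant (2) and nonzero, while all higher differences vanish, so the minimal degree is 1.

1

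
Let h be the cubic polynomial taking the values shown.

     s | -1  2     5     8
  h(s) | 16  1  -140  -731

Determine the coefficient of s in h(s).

Write h(s) = as^3 + bs^2 + cs + d. Substituting each data point gives a linear system:
  -a + b - c + d = 16
  8a + 4b + 2c + d = 1
  125a + 25b + 5c + d = -140
  512a + 64b + 8c + d = -731
Solving the system yields a = -2, b = 5, c = -4, d = 5.
So h(s) = -2s^3 + 5s^2 - 4s + 5.
The coefficient of s is -4.

-4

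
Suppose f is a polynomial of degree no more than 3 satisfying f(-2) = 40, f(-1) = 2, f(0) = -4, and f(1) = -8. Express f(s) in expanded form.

Write f(s) = as^3 + bs^2 + cs + d. Substituting each data point gives a linear system:
  -8a + 4b - 2c + d = 40
  -a + b - c + d = 2
  d = -4
  a + b + c + d = -8
Solving the system yields a = -5, b = 1, c = 0, d = -4.
So f(s) = -5s^3 + s^2 - 4.
Check: f(1) = -8. ✓

f(s) = -5s^3 + s^2 - 4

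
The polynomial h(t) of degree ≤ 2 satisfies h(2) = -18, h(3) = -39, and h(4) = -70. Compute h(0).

-6

Write h(t) = at^2 + bt + c. Substituting each data point gives a linear system:
  4a + 2b + c = -18
  9a + 3b + c = -39
  16a + 4b + c = -70
Solving the system yields a = -5, b = 4, c = -6.
So h(t) = -5t^2 + 4t - 6.
Then h(0) = -6.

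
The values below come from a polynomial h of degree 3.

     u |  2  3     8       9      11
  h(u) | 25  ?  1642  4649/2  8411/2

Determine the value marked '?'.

179/2

The 4 known points determine the degree-3 polynomial uniquely.
Write h(u) = au^3 + bu^2 + cu + d. Substituting each data point gives a linear system:
  8a + 4b + 2c + d = 25
  512a + 64b + 8c + d = 1642
  729a + 81b + 9c + d = 4649/2
  1331a + 121b + 11c + d = 8411/2
Solving the system yields a = 3, b = 2, c = -5/2, d = -2.
So h(u) = 3u^3 + 2u^2 - (5/2)u - 2.
Then h(3) = 179/2.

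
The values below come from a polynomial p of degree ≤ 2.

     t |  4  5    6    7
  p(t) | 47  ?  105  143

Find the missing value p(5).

73

The 3 known points determine the degree-2 polynomial uniquely.
Write p(t) = at^2 + bt + c. Substituting each data point gives a linear system:
  16a + 4b + c = 47
  36a + 6b + c = 105
  49a + 7b + c = 143
Solving the system yields a = 3, b = -1, c = 3.
So p(t) = 3t^2 - t + 3.
Then p(5) = 73.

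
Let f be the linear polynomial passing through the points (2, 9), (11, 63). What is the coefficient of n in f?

6

Write f(n) = an + b. Substituting each data point gives a linear system:
  2a + b = 9
  11a + b = 63
Solving the system yields a = 6, b = -3.
So f(n) = 6n - 3.
The leading coefficient is 6.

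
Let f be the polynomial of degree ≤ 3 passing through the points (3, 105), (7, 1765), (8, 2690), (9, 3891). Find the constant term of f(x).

-6

Write f(x) = ax^3 + bx^2 + cx + d. Substituting each data point gives a linear system:
  27a + 9b + 3c + d = 105
  343a + 49b + 7c + d = 1765
  512a + 64b + 8c + d = 2690
  729a + 81b + 9c + d = 3891
Solving the system yields a = 6, b = -6, c = 1, d = -6.
So f(x) = 6x^3 - 6x^2 + x - 6.
The constant term is -6.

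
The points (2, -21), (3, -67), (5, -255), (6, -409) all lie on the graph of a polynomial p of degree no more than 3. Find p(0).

5

Using the Lagrange interpolation formula with nodes 2, 3, 5, 6:
  L_0(u) = (u - 3)(u - 5)(u - 6) / -12
  L_1(u) = (u - 2)(u - 5)(u - 6) / 6
  L_2(u) = (u - 2)(u - 3)(u - 6) / -6
  L_3(u) = (u - 2)(u - 3)(u - 5) / 12
Then p(u) = -21·L_0(u) - 67·L_1(u) - 255·L_2(u) - 409·L_3(u).
Expanding and collecting terms gives p(u) = -u^3 - 6u^2 + 3u + 5.
Evaluating at u = 0: p(0) = 5.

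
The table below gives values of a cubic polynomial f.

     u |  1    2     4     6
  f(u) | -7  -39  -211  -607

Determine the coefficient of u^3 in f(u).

Write f(u) = au^3 + bu^2 + cu + d. Substituting each data point gives a linear system:
  a + b + c + d = -7
  8a + 4b + 2c + d = -39
  64a + 16b + 4c + d = -211
  216a + 36b + 6c + d = -607
Solving the system yields a = -2, b = -4, c = -6, d = 5.
So f(u) = -2u^3 - 4u^2 - 6u + 5.
The leading coefficient is -2.

-2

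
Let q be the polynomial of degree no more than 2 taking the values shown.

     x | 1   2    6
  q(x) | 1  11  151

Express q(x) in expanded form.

q(x) = 5x^2 - 5x + 1

Using the Lagrange interpolation formula with nodes 1, 2, 6:
  L_0(x) = (x - 2)(x - 6) / 5
  L_1(x) = (x - 1)(x - 6) / -4
  L_2(x) = (x - 1)(x - 2) / 20
Then q(x) = 1·L_0(x) + 11·L_1(x) + 151·L_2(x).
Expanding and collecting terms gives q(x) = 5x^2 - 5x + 1.
Check: q(6) = 151. ✓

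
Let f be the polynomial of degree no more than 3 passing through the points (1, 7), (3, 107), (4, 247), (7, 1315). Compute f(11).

5147

Write f(t) = at^3 + bt^2 + ct + d. Substituting each data point gives a linear system:
  a + b + c + d = 7
  27a + 9b + 3c + d = 107
  64a + 16b + 4c + d = 247
  343a + 49b + 7c + d = 1315
Solving the system yields a = 4, b = -2, c = 6, d = -1.
So f(t) = 4t^3 - 2t^2 + 6t - 1.
Then f(11) = 5147.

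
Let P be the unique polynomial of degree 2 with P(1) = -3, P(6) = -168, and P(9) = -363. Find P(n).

P(n) = -4n^2 - 5n + 6

Write P(n) = an^2 + bn + c. Substituting each data point gives a linear system:
  a + b + c = -3
  36a + 6b + c = -168
  81a + 9b + c = -363
Solving the system yields a = -4, b = -5, c = 6.
So P(n) = -4n^2 - 5n + 6.
Check: P(9) = -363. ✓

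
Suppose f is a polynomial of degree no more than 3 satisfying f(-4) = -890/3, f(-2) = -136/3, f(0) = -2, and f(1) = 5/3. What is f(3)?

Write f(n) = an^3 + bn^2 + cn + d. Substituting each data point gives a linear system:
  -64a + 16b - 4c + d = -890/3
  -8a + 4b - 2c + d = -136/3
  d = -2
  a + b + c + d = 5/3
Solving the system yields a = 4, b = -2, c = 5/3, d = -2.
So f(n) = 4n^3 - 2n^2 + (5/3)n - 2.
Then f(3) = 93.

93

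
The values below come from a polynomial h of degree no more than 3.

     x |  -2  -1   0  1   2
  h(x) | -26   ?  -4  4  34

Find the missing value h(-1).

-8

On equispaced nodes a degree-3 polynomial has vanishing fourth forward difference, so
  h(-2) - 4·h(-1) + 6·h(0) - 4·h(1) + h(2) = 0.
Substituting the known values and solving for h(-1):
  -4·h(-1) = 32
  h(-1) = -8.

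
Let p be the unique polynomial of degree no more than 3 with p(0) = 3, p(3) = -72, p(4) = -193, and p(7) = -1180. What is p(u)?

p(u) = -4u^3 + 4u^2 - u + 3

Using the Lagrange interpolation formula with nodes 0, 3, 4, 7:
  L_0(u) = (u - 3)(u - 4)(u - 7) / -84
  L_1(u) = u(u - 4)(u - 7) / 12
  L_2(u) = u(u - 3)(u - 7) / -12
  L_3(u) = u(u - 3)(u - 4) / 84
Then p(u) = 3·L_0(u) - 72·L_1(u) - 193·L_2(u) - 1180·L_3(u).
Expanding and collecting terms gives p(u) = -4u³ + 4u² - u + 3.
Check: p(0) = 3. ✓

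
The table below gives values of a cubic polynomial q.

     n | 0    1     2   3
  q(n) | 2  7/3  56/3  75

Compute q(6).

724

Forward differences of the values at n = 0, 1, 2, 3:
  q  : 2  7/3  56/3  75
  Δ  : 1/3  49/3  169/3
  Δ^2: 16  40
  Δ^3: 24
The third differences are constant, confirming degree 3.
Interpolating (Newton forward form) and evaluating at n = 6 gives q(6) = 724.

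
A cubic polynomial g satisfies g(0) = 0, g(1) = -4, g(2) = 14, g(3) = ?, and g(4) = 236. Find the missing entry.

84

The 4 known points determine the degree-3 polynomial uniquely.
Write g(u) = au^3 + bu^2 + cu + d. Substituting each data point gives a linear system:
  d = 0
  a + b + c + d = -4
  8a + 4b + 2c + d = 14
  64a + 16b + 4c + d = 236
Solving the system yields a = 5, b = -4, c = -5, d = 0.
So g(u) = 5u^3 - 4u^2 - 5u.
Then g(3) = 84.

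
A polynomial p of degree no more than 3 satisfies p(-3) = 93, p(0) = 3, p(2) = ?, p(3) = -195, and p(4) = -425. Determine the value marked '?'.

The 4 known points determine the degree-3 polynomial uniquely.
Write p(n) = an^3 + bn^2 + cn + d. Substituting each data point gives a linear system:
  -27a + 9b - 3c + d = 93
  d = 3
  27a + 9b + 3c + d = -195
  64a + 16b + 4c + d = -425
Solving the system yields a = -5, b = -6, c = -3, d = 3.
So p(n) = -5n^3 - 6n^2 - 3n + 3.
Then p(2) = -67.

-67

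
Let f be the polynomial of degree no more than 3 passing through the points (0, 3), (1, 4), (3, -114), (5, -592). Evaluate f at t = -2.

Write f(t) = at^3 + bt^2 + ct + d. Substituting each data point gives a linear system:
  d = 3
  a + b + c + d = 4
  27a + 9b + 3c + d = -114
  125a + 25b + 5c + d = -592
Solving the system yields a = -5, b = 0, c = 6, d = 3.
So f(t) = -5t^3 + 6t + 3.
Then f(-2) = 31.

31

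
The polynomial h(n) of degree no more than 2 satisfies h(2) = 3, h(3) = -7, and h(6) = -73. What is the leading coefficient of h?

Write h(n) = an^2 + bn + c. Substituting each data point gives a linear system:
  4a + 2b + c = 3
  9a + 3b + c = -7
  36a + 6b + c = -73
Solving the system yields a = -3, b = 5, c = 5.
So h(n) = -3n^2 + 5n + 5.
The leading coefficient is -3.

-3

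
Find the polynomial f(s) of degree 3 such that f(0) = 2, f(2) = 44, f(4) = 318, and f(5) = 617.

Using the Lagrange interpolation formula with nodes 0, 2, 4, 5:
  L_0(s) = (s - 2)(s - 4)(s - 5) / -40
  L_1(s) = s(s - 4)(s - 5) / 12
  L_2(s) = s(s - 2)(s - 5) / -8
  L_3(s) = s(s - 2)(s - 4) / 15
Then f(s) = 2·L_0(s) + 44·L_1(s) + 318·L_2(s) + 617·L_3(s).
Expanding and collecting terms gives f(s) = 5s^3 - s^2 + 3s + 2.
Check: f(0) = 2. ✓

f(s) = 5s^3 - s^2 + 3s + 2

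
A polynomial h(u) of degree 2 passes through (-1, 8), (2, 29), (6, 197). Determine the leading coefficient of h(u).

Write h(u) = au^2 + bu + c. Substituting each data point gives a linear system:
  a - b + c = 8
  4a + 2b + c = 29
  36a + 6b + c = 197
Solving the system yields a = 5, b = 2, c = 5.
So h(u) = 5u² + 2u + 5.
The leading coefficient is 5.

5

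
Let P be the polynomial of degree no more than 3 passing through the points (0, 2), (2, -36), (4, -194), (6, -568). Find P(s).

P(s) = -2s^3 - 3s^2 - 5s + 2

Write P(s) = as^3 + bs^2 + cs + d. Substituting each data point gives a linear system:
  d = 2
  8a + 4b + 2c + d = -36
  64a + 16b + 4c + d = -194
  216a + 36b + 6c + d = -568
Solving the system yields a = -2, b = -3, c = -5, d = 2.
So P(s) = -2s^3 - 3s^2 - 5s + 2.
Check: P(4) = -194. ✓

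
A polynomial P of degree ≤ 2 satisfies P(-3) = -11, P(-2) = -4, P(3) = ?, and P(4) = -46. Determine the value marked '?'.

-29

The 3 known points determine the degree-2 polynomial uniquely.
Write P(n) = an^2 + bn + c. Substituting each data point gives a linear system:
  9a - 3b + c = -11
  4a - 2b + c = -4
  16a + 4b + c = -46
Solving the system yields a = -2, b = -3, c = -2.
So P(n) = -2n^2 - 3n - 2.
Then P(3) = -29.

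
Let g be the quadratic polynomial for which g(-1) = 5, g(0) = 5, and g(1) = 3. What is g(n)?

g(n) = -n^2 - n + 5

Write g(n) = an^2 + bn + c. Substituting each data point gives a linear system:
  a - b + c = 5
  c = 5
  a + b + c = 3
Solving the system yields a = -1, b = -1, c = 5.
So g(n) = -n^2 - n + 5.
Check: g(1) = 3. ✓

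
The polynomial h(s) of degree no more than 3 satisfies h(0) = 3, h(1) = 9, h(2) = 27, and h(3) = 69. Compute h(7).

Using the Lagrange interpolation formula with nodes 0, 1, 2, 3:
  L_0(s) = (s - 1)(s - 2)(s - 3) / -6
  L_1(s) = s(s - 2)(s - 3) / 2
  L_2(s) = s(s - 1)(s - 3) / -2
  L_3(s) = s(s - 1)(s - 2) / 6
Then h(s) = 3·L_0(s) + 9·L_1(s) + 27·L_2(s) + 69·L_3(s).
Expanding and collecting terms gives h(s) = 2s^3 + 4s + 3.
Evaluating at s = 7: h(7) = 717.

717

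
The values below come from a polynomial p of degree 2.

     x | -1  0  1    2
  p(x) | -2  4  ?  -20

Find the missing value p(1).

-2

On equispaced nodes a degree-2 polynomial has vanishing third forward difference, so
  - p(-1) + 3·p(0) - 3·p(1) + p(2) = 0.
Substituting the known values and solving for p(1):
  -3·p(1) = 6
  p(1) = -2.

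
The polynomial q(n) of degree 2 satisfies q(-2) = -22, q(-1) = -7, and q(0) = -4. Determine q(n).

q(n) = -6n^2 - 3n - 4

Write q(n) = an^2 + bn + c. Substituting each data point gives a linear system:
  4a - 2b + c = -22
  a - b + c = -7
  c = -4
Solving the system yields a = -6, b = -3, c = -4.
So q(n) = -6n^2 - 3n - 4.
Check: q(-2) = -22. ✓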